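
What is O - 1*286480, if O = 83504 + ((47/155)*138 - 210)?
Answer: -31487344/155 ≈ -2.0314e+5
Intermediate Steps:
O = 12917056/155 (O = 83504 + ((47*(1/155))*138 - 210) = 83504 + ((47/155)*138 - 210) = 83504 + (6486/155 - 210) = 83504 - 26064/155 = 12917056/155 ≈ 83336.)
O - 1*286480 = 12917056/155 - 1*286480 = 12917056/155 - 286480 = -31487344/155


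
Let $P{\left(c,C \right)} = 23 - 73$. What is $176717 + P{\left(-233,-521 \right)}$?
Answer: $176667$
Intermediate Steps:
$P{\left(c,C \right)} = -50$
$176717 + P{\left(-233,-521 \right)} = 176717 - 50 = 176667$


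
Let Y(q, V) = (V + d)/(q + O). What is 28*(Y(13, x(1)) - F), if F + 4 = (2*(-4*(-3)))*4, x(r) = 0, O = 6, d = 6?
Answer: -48776/19 ≈ -2567.2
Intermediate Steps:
Y(q, V) = (6 + V)/(6 + q) (Y(q, V) = (V + 6)/(q + 6) = (6 + V)/(6 + q))
F = 92 (F = -4 + (2*(-4*(-3)))*4 = -4 + (2*12)*4 = -4 + 24*4 = -4 + 96 = 92)
28*(Y(13, x(1)) - F) = 28*((6 + 0)/(6 + 13) - 1*92) = 28*(6/19 - 92) = 28*(-1742/19) = -48776/19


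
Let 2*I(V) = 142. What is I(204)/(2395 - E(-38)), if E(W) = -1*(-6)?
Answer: 71/2389 ≈ 0.029720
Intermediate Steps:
I(V) = 71 (I(V) = (½)*142 = 71)
E(W) = 6
I(204)/(2395 - E(-38)) = 71/(2395 - 1*6) = 71/(2395 - 6) = 71/2389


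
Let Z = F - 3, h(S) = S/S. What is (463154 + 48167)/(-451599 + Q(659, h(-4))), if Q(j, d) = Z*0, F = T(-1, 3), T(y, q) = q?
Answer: -511321/451599 ≈ -1.1322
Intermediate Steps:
F = 3
h(S) = 1
Z = 0 (Z = 3 - 3 = 0)
Q(j, d) = 0 (Q(j, d) = 0*0 = 0)
(463154 + 48167)/(-451599 + Q(659, h(-4))) = (463154 + 48167)/(-451599 + 0) = 511321/(-451599) = 511321*(-1/451599) = -511321/451599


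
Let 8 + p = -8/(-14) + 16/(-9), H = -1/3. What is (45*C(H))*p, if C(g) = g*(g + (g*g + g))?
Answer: -14500/189 ≈ -76.720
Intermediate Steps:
H = -1/3 (H = -1*1/3 = -1/3 ≈ -0.33333)
C(g) = g*(g**2 + 2*g) (C(g) = g*(g + (g**2 + g)) = g*(g + (g + g**2)) = g*(g**2 + 2*g))
p = -580/63 (p = -8 + (-8/(-14) + 16/(-9)) = -8 + (-8*(-1/14) + 16*(-1/9)) = -8 + (4/7 - 16/9) = -8 - 76/63 = -580/63 ≈ -9.2063)
(45*C(H))*p = (45*((-1/3)**2*(2 - 1/3)))*(-580/63) = (45*((1/9)*(5/3)))*(-580/63) = (45*(5/27))*(-580/63) = (25/3)*(-580/63) = -14500/189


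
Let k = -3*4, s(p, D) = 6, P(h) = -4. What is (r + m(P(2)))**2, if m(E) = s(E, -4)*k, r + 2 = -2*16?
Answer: 11236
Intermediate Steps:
k = -12
r = -34 (r = -2 - 2*16 = -2 - 32 = -34)
m(E) = -72 (m(E) = 6*(-12) = -72)
(r + m(P(2)))**2 = (-34 - 72)**2 = (-106)**2 = 11236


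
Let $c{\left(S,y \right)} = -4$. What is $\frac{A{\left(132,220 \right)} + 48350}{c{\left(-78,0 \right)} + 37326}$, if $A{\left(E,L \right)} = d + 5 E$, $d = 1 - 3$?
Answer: $\frac{24504}{18661} \approx 1.3131$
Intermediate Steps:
$d = -2$
$A{\left(E,L \right)} = -2 + 5 E$
$\frac{A{\left(132,220 \right)} + 48350}{c{\left(-78,0 \right)} + 37326} = \frac{\left(-2 + 5 \cdot 132\right) + 48350}{-4 + 37326} = \frac{\left(-2 + 660\right) + 48350}{37322} = \left(658 + 48350\right) \frac{1}{37322} = 49008 \cdot \frac{1}{37322} = \frac{24504}{18661}$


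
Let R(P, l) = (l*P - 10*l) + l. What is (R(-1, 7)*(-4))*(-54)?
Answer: -15120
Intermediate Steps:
R(P, l) = -9*l + P*l (R(P, l) = (P*l - 10*l) + l = (-10*l + P*l) + l = -9*l + P*l)
(R(-1, 7)*(-4))*(-54) = ((7*(-9 - 1))*(-4))*(-54) = ((7*(-10))*(-4))*(-54) = -70*(-4)*(-54) = 280*(-54) = -15120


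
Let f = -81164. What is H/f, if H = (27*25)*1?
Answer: -675/81164 ≈ -0.0083165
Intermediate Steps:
H = 675 (H = 675*1 = 675)
H/f = 675/(-81164) = 675*(-1/81164) = -675/81164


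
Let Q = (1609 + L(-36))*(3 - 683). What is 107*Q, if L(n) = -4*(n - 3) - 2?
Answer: -128275880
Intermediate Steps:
L(n) = 10 - 4*n (L(n) = -4*(-3 + n) - 2 = (12 - 4*n) - 2 = 10 - 4*n)
Q = -1198840 (Q = (1609 + (10 - 4*(-36)))*(3 - 683) = (1609 + (10 + 144))*(-680) = (1609 + 154)*(-680) = 1763*(-680) = -1198840)
107*Q = 107*(-1198840) = -128275880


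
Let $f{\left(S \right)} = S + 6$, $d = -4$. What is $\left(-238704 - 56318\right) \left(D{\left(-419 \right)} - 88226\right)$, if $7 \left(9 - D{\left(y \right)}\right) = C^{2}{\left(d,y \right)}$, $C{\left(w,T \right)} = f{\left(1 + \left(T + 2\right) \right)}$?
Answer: $33110698374$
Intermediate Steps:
$f{\left(S \right)} = 6 + S$
$C{\left(w,T \right)} = 9 + T$ ($C{\left(w,T \right)} = 6 + \left(1 + \left(T + 2\right)\right) = 6 + \left(1 + \left(2 + T\right)\right) = 6 + \left(3 + T\right) = 9 + T$)
$D{\left(y \right)} = 9 - \frac{\left(9 + y\right)^{2}}{7}$
$\left(-238704 - 56318\right) \left(D{\left(-419 \right)} - 88226\right) = \left(-238704 - 56318\right) \left(\left(9 - \frac{\left(9 - 419\right)^{2}}{7}\right) - 88226\right) = - 295022 \left(\left(9 - \frac{\left(-410\right)^{2}}{7}\right) - 88226\right) = - 295022 \left(\left(9 - \frac{168100}{7}\right) - 88226\right) = - 295022 \left(- \frac{168037}{7} - 88226\right) = \left(-295022\right) \left(- \frac{785619}{7}\right) = 33110698374$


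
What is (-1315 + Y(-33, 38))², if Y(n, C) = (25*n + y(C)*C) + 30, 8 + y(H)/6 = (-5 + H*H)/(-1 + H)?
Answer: 33318661156/1369 ≈ 2.4338e+7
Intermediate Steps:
y(H) = -48 + 6*(-5 + H²)/(-1 + H) (y(H) = -48 + 6*((-5 + H*H)/(-1 + H)) = -48 + 6*((-5 + H²)/(-1 + H)) = -48 + 6*(-5 + H²)/(-1 + H))
Y(n, C) = 30 + 25*n + 6*C*(3 + C² - 8*C)/(-1 + C) (Y(n, C) = (25*n + (6*(3 + C² - 8*C)/(-1 + C))*C) + 30 = (25*n + 6*C*(3 + C² - 8*C)/(-1 + C)) + 30 = 30 + 25*n + 6*C*(3 + C² - 8*C)/(-1 + C))
(-1315 + Y(-33, 38))² = (-1315 + (5*(-1 + 38)*(6 + 5*(-33)) + 6*38*(3 + 38² - 8*38))/(-1 + 38))² = (-1315 + (5*37*(6 - 165) + 6*38*(3 + 1444 - 304))/37)² = (-1315 + (5*37*(-159) + 6*38*1143)/37)² = (-1315 + (-29415 + 260604)/37)² = (-1315 + (1/37)*231189)² = (-1315 + 231189/37)² = (182534/37)² = 33318661156/1369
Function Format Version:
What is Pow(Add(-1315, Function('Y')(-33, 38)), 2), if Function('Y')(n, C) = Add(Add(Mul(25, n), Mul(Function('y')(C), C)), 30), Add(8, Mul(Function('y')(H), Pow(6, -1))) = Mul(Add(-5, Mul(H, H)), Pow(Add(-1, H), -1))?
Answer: Rational(33318661156, 1369) ≈ 2.4338e+7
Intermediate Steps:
Function('y')(H) = Add(-48, Mul(6, Pow(Add(-1, H), -1), Add(-5, Pow(H, 2)))) (Function('y')(H) = Add(-48, Mul(6, Mul(Add(-5, Mul(H, H)), Pow(Add(-1, H), -1)))) = Add(-48, Mul(6, Mul(Add(-5, Pow(H, 2)), Pow(Add(-1, H), -1)))) = Add(-48, Mul(6, Mul(Pow(Add(-1, H), -1), Add(-5, Pow(H, 2))))) = Add(-48, Mul(6, Pow(Add(-1, H), -1), Add(-5, Pow(H, 2)))))
Function('Y')(n, C) = Add(30, Mul(25, n), Mul(6, C, Pow(Add(-1, C), -1), Add(3, Pow(C, 2), Mul(-8, C)))) (Function('Y')(n, C) = Add(Add(Mul(25, n), Mul(Mul(6, Pow(Add(-1, C), -1), Add(3, Pow(C, 2), Mul(-8, C))), C)), 30) = Add(Add(Mul(25, n), Mul(6, C, Pow(Add(-1, C), -1), Add(3, Pow(C, 2), Mul(-8, C)))), 30) = Add(30, Mul(25, n), Mul(6, C, Pow(Add(-1, C), -1), Add(3, Pow(C, 2), Mul(-8, C)))))
Pow(Add(-1315, Function('Y')(-33, 38)), 2) = Pow(Add(-1315, Mul(Pow(Add(-1, 38), -1), Add(Mul(5, Add(-1, 38), Add(6, Mul(5, -33))), Mul(6, 38, Add(3, Pow(38, 2), Mul(-8, 38)))))), 2) = Pow(Add(-1315, Mul(Pow(37, -1), Add(Mul(5, 37, Add(6, -165)), Mul(6, 38, Add(3, 1444, -304))))), 2) = Pow(Add(-1315, Mul(Rational(1, 37), Add(Mul(5, 37, -159), Mul(6, 38, 1143)))), 2) = Pow(Add(-1315, Mul(Rational(1, 37), Add(-29415, 260604))), 2) = Pow(Add(-1315, Mul(Rational(1, 37), 231189)), 2) = Pow(Add(-1315, Rational(231189, 37)), 2) = Pow(Rational(182534, 37), 2) = Rational(33318661156, 1369)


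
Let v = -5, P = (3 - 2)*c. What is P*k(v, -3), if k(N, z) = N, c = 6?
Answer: -30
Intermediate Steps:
P = 6 (P = (3 - 2)*6 = 1*6 = 6)
P*k(v, -3) = 6*(-5) = -30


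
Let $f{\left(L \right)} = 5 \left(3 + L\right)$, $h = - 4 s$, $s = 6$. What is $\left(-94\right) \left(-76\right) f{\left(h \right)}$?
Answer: $-750120$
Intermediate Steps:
$h = -24$ ($h = \left(-4\right) 6 = -24$)
$f{\left(L \right)} = 15 + 5 L$
$\left(-94\right) \left(-76\right) f{\left(h \right)} = \left(-94\right) \left(-76\right) \left(15 + 5 \left(-24\right)\right) = 7144 \left(15 - 120\right) = 7144 \left(-105\right) = -750120$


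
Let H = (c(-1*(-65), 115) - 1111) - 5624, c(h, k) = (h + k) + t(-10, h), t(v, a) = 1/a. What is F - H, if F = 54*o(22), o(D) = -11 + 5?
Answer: 405014/65 ≈ 6231.0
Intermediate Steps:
c(h, k) = h + k + 1/h (c(h, k) = (h + k) + 1/h = h + k + 1/h)
o(D) = -6
H = -426074/65 (H = ((-1*(-65) + 115 + 1/(-1*(-65))) - 1111) - 5624 = ((65 + 115 + 1/65) - 1111) - 5624 = (11701/65 - 1111) - 5624 = -60514/65 - 5624 = -426074/65 ≈ -6555.0)
F = -324 (F = 54*(-6) = -324)
F - H = -324 - 1*(-426074/65) = -324 + 426074/65 = 405014/65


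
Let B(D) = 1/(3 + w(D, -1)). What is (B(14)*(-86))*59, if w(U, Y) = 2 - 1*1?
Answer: -2537/2 ≈ -1268.5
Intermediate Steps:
w(U, Y) = 1 (w(U, Y) = 2 - 1 = 1)
B(D) = ¼ (B(D) = 1/(3 + 1) = 1/4 = ¼)
(B(14)*(-86))*59 = ((¼)*(-86))*59 = -43/2*59 = -2537/2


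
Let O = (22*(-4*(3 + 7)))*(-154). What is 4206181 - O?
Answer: 4070661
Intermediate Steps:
O = 135520 (O = (22*(-4*10))*(-154) = (22*(-40))*(-154) = -880*(-154) = 135520)
4206181 - O = 4206181 - 1*135520 = 4206181 - 135520 = 4070661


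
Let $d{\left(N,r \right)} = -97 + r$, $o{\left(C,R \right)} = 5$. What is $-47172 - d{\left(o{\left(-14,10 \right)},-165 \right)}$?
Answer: $-46910$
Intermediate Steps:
$-47172 - d{\left(o{\left(-14,10 \right)},-165 \right)} = -47172 - \left(-97 - 165\right) = -47172 - -262 = -47172 + 262 = -46910$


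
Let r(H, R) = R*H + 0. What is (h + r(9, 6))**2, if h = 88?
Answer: 20164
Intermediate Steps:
r(H, R) = H*R (r(H, R) = H*R + 0 = H*R)
(h + r(9, 6))**2 = (88 + 9*6)**2 = (88 + 54)**2 = 142**2 = 20164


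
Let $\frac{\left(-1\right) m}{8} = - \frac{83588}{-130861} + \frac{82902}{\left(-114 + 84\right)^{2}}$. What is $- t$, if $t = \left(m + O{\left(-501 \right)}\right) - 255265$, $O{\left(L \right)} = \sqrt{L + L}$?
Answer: $\frac{2512600065923}{9814575} - i \sqrt{1002} \approx 2.5601 \cdot 10^{5} - 31.654 i$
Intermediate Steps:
$O{\left(L \right)} = \sqrt{2} \sqrt{L}$ ($O{\left(L \right)} = \sqrt{2 L} = \sqrt{2} \sqrt{L}$)
$m = - \frac{7282578548}{9814575}$ ($m = - 8 \left(- \frac{83588}{-130861} + \frac{82902}{\left(-114 + 84\right)^{2}}\right) = - 8 \left(\left(-83588\right) \left(- \frac{1}{130861}\right) + \frac{82902}{\left(-30\right)^{2}}\right) = - 8 \left(\frac{83588}{130861} + \frac{82902}{900}\right) = - 8 \left(\frac{83588}{130861} + 82902 \cdot \frac{1}{900}\right) = - 8 \left(\frac{83588}{130861} + \frac{13817}{150}\right) = \left(-8\right) \frac{1820644637}{19629150} = - \frac{7282578548}{9814575} \approx -742.02$)
$t = - \frac{2512600065923}{9814575} + i \sqrt{1002}$ ($t = \left(- \frac{7282578548}{9814575} + \sqrt{2} \sqrt{-501}\right) - 255265 = \left(- \frac{7282578548}{9814575} + \sqrt{2} i \sqrt{501}\right) - 255265 = \left(- \frac{7282578548}{9814575} + i \sqrt{1002}\right) - 255265 = - \frac{2512600065923}{9814575} + i \sqrt{1002} \approx -2.5601 \cdot 10^{5} + 31.654 i$)
$- t = - (- \frac{2512600065923}{9814575} + i \sqrt{1002}) = \frac{2512600065923}{9814575} - i \sqrt{1002}$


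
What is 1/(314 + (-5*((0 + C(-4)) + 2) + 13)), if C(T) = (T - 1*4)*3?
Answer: 1/437 ≈ 0.0022883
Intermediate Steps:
C(T) = -12 + 3*T (C(T) = (T - 4)*3 = (-4 + T)*3 = -12 + 3*T)
1/(314 + (-5*((0 + C(-4)) + 2) + 13)) = 1/(314 + (-5*((0 + (-12 + 3*(-4))) + 2) + 13)) = 1/(314 + (-5*((0 + (-12 - 12)) + 2) + 13)) = 1/(314 + (-5*((0 - 24) + 2) + 13)) = 1/(314 + (-5*(-24 + 2) + 13)) = 1/(314 + (-5*(-22) + 13)) = 1/(314 + (110 + 13)) = 1/(314 + 123) = 1/437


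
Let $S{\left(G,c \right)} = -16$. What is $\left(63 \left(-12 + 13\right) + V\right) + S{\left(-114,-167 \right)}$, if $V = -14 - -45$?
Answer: $78$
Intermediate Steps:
$V = 31$ ($V = -14 + 45 = 31$)
$\left(63 \left(-12 + 13\right) + V\right) + S{\left(-114,-167 \right)} = \left(63 \left(-12 + 13\right) + 31\right) - 16 = \left(63 \cdot 1 + 31\right) - 16 = \left(63 + 31\right) - 16 = 94 - 16 = 78$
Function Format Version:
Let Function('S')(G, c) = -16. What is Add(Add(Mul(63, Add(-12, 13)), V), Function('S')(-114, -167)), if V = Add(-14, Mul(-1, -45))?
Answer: 78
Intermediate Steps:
V = 31 (V = Add(-14, 45) = 31)
Add(Add(Mul(63, Add(-12, 13)), V), Function('S')(-114, -167)) = Add(Add(Mul(63, Add(-12, 13)), 31), -16) = Add(Add(Mul(63, 1), 31), -16) = Add(Add(63, 31), -16) = Add(94, -16) = 78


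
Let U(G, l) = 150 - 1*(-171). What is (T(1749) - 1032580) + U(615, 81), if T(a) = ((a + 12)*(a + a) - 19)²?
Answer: 37945093849422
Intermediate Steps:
U(G, l) = 321 (U(G, l) = 150 + 171 = 321)
T(a) = (-19 + 2*a*(12 + a))² (T(a) = ((12 + a)*(2*a) - 19)² = (2*a*(12 + a) - 19)² = (-19 + 2*a*(12 + a))²)
(T(1749) - 1032580) + U(615, 81) = ((-19 + 2*1749² + 24*1749)² - 1032580) + 321 = ((-19 + 2*3059001 + 41976)² - 1032580) + 321 = ((-19 + 6118002 + 41976)² - 1032580) + 321 = (6159959² - 1032580) + 321 = (37945094881681 - 1032580) + 321 = 37945093849101 + 321 = 37945093849422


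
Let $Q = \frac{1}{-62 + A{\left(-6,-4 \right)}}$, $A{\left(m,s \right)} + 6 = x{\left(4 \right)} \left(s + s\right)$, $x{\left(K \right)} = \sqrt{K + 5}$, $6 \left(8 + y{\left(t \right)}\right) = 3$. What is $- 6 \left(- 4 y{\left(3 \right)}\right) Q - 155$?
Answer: $- \frac{3520}{23} \approx -153.04$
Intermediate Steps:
$y{\left(t \right)} = - \frac{15}{2}$ ($y{\left(t \right)} = -8 + \frac{1}{6} \cdot 3 = -8 + \frac{1}{2} = - \frac{15}{2}$)
$x{\left(K \right)} = \sqrt{5 + K}$
$A{\left(m,s \right)} = -6 + 6 s$ ($A{\left(m,s \right)} = -6 + \sqrt{5 + 4} \left(s + s\right) = -6 + \sqrt{9} \cdot 2 s = -6 + 3 \cdot 2 s = -6 + 6 s$)
$Q = - \frac{1}{92}$ ($Q = \frac{1}{-62 + \left(-6 + 6 \left(-4\right)\right)} = \frac{1}{-62 - 30} = \frac{1}{-92} = - \frac{1}{92} \approx -0.01087$)
$- 6 \left(- 4 y{\left(3 \right)}\right) Q - 155 = - 6 \left(\left(-4\right) \left(- \frac{15}{2}\right)\right) \left(- \frac{1}{92}\right) - 155 = \left(-6\right) 30 \left(- \frac{1}{92}\right) - 155 = \left(-180\right) \left(- \frac{1}{92}\right) - 155 = \frac{45}{23} - 155 = - \frac{3520}{23}$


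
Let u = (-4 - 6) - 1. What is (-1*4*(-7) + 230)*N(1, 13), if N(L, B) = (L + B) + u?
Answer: 774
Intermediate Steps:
u = -11 (u = -10 - 1 = -11)
N(L, B) = -11 + B + L (N(L, B) = (L + B) - 11 = (B + L) - 11 = -11 + B + L)
(-1*4*(-7) + 230)*N(1, 13) = (-1*4*(-7) + 230)*(-11 + 13 + 1) = (-4*(-7) + 230)*3 = (28 + 230)*3 = 258*3 = 774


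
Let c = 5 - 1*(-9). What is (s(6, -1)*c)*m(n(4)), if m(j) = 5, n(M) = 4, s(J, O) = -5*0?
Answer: 0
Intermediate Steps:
s(J, O) = 0
c = 14 (c = 5 + 9 = 14)
(s(6, -1)*c)*m(n(4)) = (0*14)*5 = 0*5 = 0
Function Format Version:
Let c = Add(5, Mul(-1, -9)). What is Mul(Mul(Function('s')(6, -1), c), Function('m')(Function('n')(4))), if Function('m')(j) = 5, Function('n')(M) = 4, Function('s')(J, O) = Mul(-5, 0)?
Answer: 0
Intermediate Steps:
Function('s')(J, O) = 0
c = 14 (c = Add(5, 9) = 14)
Mul(Mul(Function('s')(6, -1), c), Function('m')(Function('n')(4))) = Mul(Mul(0, 14), 5) = Mul(0, 5) = 0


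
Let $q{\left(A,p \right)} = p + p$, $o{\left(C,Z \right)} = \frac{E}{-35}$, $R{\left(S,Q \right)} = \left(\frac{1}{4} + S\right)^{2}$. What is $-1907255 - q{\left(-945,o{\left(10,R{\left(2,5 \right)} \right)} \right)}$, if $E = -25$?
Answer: $- \frac{13350795}{7} \approx -1.9073 \cdot 10^{6}$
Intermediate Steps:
$R{\left(S,Q \right)} = \left(\frac{1}{4} + S\right)^{2}$
$o{\left(C,Z \right)} = \frac{5}{7}$ ($o{\left(C,Z \right)} = - \frac{25}{-35} = \left(-25\right) \left(- \frac{1}{35}\right) = \frac{5}{7}$)
$q{\left(A,p \right)} = 2 p$
$-1907255 - q{\left(-945,o{\left(10,R{\left(2,5 \right)} \right)} \right)} = -1907255 - 2 \cdot \frac{5}{7} = -1907255 - \frac{10}{7} = - \frac{13350795}{7}$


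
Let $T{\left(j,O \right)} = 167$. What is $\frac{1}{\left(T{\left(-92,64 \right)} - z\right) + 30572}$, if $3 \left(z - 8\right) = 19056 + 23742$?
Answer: $\frac{1}{16465} \approx 6.0735 \cdot 10^{-5}$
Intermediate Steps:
$z = 14274$ ($z = 8 + \frac{19056 + 23742}{3} = 8 + \frac{1}{3} \cdot 42798 = 8 + 14266 = 14274$)
$\frac{1}{\left(T{\left(-92,64 \right)} - z\right) + 30572} = \frac{1}{\left(167 - 14274\right) + 30572} = \frac{1}{-14107 + 30572} = \frac{1}{16465}$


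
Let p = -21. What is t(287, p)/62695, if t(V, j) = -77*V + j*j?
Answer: -21658/62695 ≈ -0.34545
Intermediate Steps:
t(V, j) = j² - 77*V (t(V, j) = -77*V + j² = j² - 77*V)
t(287, p)/62695 = ((-21)² - 77*287)/62695 = (441 - 22099)*(1/62695) = -21658*1/62695 = -21658/62695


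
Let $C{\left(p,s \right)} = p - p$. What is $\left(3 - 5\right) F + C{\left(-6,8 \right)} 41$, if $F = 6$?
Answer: $-12$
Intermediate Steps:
$C{\left(p,s \right)} = 0$
$\left(3 - 5\right) F + C{\left(-6,8 \right)} 41 = \left(3 - 5\right) 6 + 0 \cdot 41 = \left(-2\right) 6 + 0 = -12 + 0 = -12$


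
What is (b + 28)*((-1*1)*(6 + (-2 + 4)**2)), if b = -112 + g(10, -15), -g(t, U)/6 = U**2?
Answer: 14340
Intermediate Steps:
g(t, U) = -6*U**2
b = -1462 (b = -112 - 6*(-15)**2 = -112 - 6*225 = -112 - 1350 = -1462)
(b + 28)*((-1*1)*(6 + (-2 + 4)**2)) = (-1462 + 28)*((-1*1)*(6 + (-2 + 4)**2)) = -(-1434)*(6 + 2**2) = -(-1434)*(6 + 4) = -(-1434)*10 = -1434*(-10) = 14340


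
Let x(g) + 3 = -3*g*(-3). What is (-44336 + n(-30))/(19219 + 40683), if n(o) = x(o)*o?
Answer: -18073/29951 ≈ -0.60342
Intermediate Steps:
x(g) = -3 + 9*g (x(g) = -3 - 3*g*(-3) = -3 + 9*g)
n(o) = o*(-3 + 9*o) (n(o) = (-3 + 9*o)*o = o*(-3 + 9*o))
(-44336 + n(-30))/(19219 + 40683) = (-44336 + 3*(-30)*(-1 + 3*(-30)))/(19219 + 40683) = (-44336 + 3*(-30)*(-1 - 90))/59902 = (-44336 + 3*(-30)*(-91))*(1/59902) = (-44336 + 8190)*(1/59902) = -36146*1/59902 = -18073/29951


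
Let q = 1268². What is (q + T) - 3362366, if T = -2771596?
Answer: -4526138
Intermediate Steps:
q = 1607824
(q + T) - 3362366 = (1607824 - 2771596) - 3362366 = -1163772 - 3362366 = -4526138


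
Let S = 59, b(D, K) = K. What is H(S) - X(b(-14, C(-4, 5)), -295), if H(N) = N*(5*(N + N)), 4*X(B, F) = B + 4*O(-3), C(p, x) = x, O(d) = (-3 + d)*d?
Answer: 139163/4 ≈ 34791.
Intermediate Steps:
O(d) = d*(-3 + d)
X(B, F) = 18 + B/4 (X(B, F) = (B + 4*(-3*(-3 - 3)))/4 = (B + 4*(-3*(-6)))/4 = (B + 4*18)/4 = (B + 72)/4 = (72 + B)/4 = 18 + B/4)
H(N) = 10*N² (H(N) = N*(5*(2*N)) = N*(10*N) = 10*N²)
H(S) - X(b(-14, C(-4, 5)), -295) = 10*59² - (18 + (¼)*5) = 10*3481 - (18 + 5/4) = 34810 - 1*77/4 = 34810 - 77/4 = 139163/4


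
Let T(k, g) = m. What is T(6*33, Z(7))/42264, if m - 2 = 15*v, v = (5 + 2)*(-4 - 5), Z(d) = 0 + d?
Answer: -943/42264 ≈ -0.022312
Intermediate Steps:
Z(d) = d
v = -63 (v = 7*(-9) = -63)
m = -943 (m = 2 + 15*(-63) = 2 - 945 = -943)
T(k, g) = -943
T(6*33, Z(7))/42264 = -943/42264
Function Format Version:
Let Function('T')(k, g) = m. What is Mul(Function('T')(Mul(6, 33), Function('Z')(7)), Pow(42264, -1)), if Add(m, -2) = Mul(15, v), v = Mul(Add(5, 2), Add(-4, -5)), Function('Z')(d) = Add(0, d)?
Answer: Rational(-943, 42264) ≈ -0.022312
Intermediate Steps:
Function('Z')(d) = d
v = -63 (v = Mul(7, -9) = -63)
m = -943 (m = Add(2, Mul(15, -63)) = Add(2, -945) = -943)
Function('T')(k, g) = -943
Mul(Function('T')(Mul(6, 33), Function('Z')(7)), Pow(42264, -1)) = Mul(-943, Pow(42264, -1)) = Mul(-943, Rational(1, 42264)) = Rational(-943, 42264)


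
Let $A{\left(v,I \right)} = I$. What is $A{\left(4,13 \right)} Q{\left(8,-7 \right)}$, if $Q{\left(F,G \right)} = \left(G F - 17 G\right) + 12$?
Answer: $975$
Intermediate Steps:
$Q{\left(F,G \right)} = 12 - 17 G + F G$ ($Q{\left(F,G \right)} = \left(F G - 17 G\right) + 12 = \left(- 17 G + F G\right) + 12 = 12 - 17 G + F G$)
$A{\left(4,13 \right)} Q{\left(8,-7 \right)} = 13 \left(12 - -119 + 8 \left(-7\right)\right) = 13 \left(12 + 119 - 56\right) = 13 \cdot 75 = 975$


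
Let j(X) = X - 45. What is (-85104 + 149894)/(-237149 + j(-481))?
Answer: -12958/47535 ≈ -0.27260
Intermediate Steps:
j(X) = -45 + X
(-85104 + 149894)/(-237149 + j(-481)) = (-85104 + 149894)/(-237149 + (-45 - 481)) = 64790/(-237149 - 526) = 64790/(-237675) = 64790*(-1/237675) = -12958/47535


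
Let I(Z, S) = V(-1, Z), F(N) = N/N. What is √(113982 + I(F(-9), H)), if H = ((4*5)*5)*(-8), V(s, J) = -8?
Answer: 7*√2326 ≈ 337.60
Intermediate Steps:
F(N) = 1
H = -800 (H = (20*5)*(-8) = 100*(-8) = -800)
I(Z, S) = -8
√(113982 + I(F(-9), H)) = √(113982 - 8) = √113974 = 7*√2326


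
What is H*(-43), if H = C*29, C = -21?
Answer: 26187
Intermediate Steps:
H = -609 (H = -21*29 = -609)
H*(-43) = -609*(-43) = 26187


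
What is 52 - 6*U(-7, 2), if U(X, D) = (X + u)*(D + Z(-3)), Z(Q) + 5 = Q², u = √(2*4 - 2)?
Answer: 304 - 36*√6 ≈ 215.82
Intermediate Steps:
u = √6 (u = √(8 - 2) = √6 ≈ 2.4495)
Z(Q) = -5 + Q²
U(X, D) = (4 + D)*(X + √6) (U(X, D) = (X + √6)*(D + (-5 + (-3)²)) = (X + √6)*(D + (-5 + 9)) = (X + √6)*(D + 4) = (X + √6)*(4 + D) = (4 + D)*(X + √6))
52 - 6*U(-7, 2) = 52 - 6*(4*(-7) + 4*√6 + 2*(-7) + 2*√6) = 52 - 6*(-28 + 4*√6 - 14 + 2*√6) = 52 - 6*(-42 + 6*√6) = 52 + (252 - 36*√6) = 304 - 36*√6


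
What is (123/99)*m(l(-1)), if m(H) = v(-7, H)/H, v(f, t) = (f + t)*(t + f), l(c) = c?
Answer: -2624/33 ≈ -79.515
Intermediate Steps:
v(f, t) = (f + t)² (v(f, t) = (f + t)*(f + t) = (f + t)²)
m(H) = (-7 + H)²/H
(123/99)*m(l(-1)) = (123/99)*((-7 - 1)²/(-1)) = (123*(1/99))*(-1*(-8)²) = 41*(-1*64)/33 = (41/33)*(-64) = -2624/33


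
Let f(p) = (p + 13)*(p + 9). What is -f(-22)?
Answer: -117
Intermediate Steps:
f(p) = (9 + p)*(13 + p) (f(p) = (13 + p)*(9 + p) = (9 + p)*(13 + p))
-f(-22) = -(117 + (-22)**2 + 22*(-22)) = -(117 + 484 - 484) = -1*117 = -117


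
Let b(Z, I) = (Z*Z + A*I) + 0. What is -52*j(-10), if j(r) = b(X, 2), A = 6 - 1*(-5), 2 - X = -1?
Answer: -1612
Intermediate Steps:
X = 3 (X = 2 - 1*(-1) = 2 + 1 = 3)
A = 11 (A = 6 + 5 = 11)
b(Z, I) = Z² + 11*I (b(Z, I) = (Z*Z + 11*I) + 0 = (Z² + 11*I) + 0 = Z² + 11*I)
j(r) = 31 (j(r) = 3² + 11*2 = 9 + 22 = 31)
-52*j(-10) = -52*31 = -1612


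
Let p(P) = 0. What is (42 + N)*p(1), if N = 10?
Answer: 0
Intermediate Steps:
(42 + N)*p(1) = (42 + 10)*0 = 52*0 = 0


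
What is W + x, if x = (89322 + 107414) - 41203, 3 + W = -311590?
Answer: -156060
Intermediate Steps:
W = -311593 (W = -3 - 311590 = -311593)
x = 155533 (x = 196736 - 41203 = 155533)
W + x = -311593 + 155533 = -156060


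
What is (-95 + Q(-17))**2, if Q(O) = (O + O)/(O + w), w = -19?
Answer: 2866249/324 ≈ 8846.5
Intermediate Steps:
Q(O) = 2*O/(-19 + O) (Q(O) = (O + O)/(O - 19) = (2*O)/(-19 + O) = 2*O/(-19 + O))
(-95 + Q(-17))**2 = (-95 + 2*(-17)/(-19 - 17))**2 = (-95 + 2*(-17)/(-36))**2 = (-95 + 2*(-17)*(-1/36))**2 = (-95 + 17/18)**2 = (-1693/18)**2 = 2866249/324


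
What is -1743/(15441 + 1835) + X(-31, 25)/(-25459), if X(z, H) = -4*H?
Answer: -6092491/62832812 ≈ -0.096964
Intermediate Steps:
-1743/(15441 + 1835) + X(-31, 25)/(-25459) = -1743/(15441 + 1835) - 4*25/(-25459) = -1743/17276 - 100*(-1/25459) = -1743*1/17276 + 100/25459 = -249/2468 + 100/25459 = -6092491/62832812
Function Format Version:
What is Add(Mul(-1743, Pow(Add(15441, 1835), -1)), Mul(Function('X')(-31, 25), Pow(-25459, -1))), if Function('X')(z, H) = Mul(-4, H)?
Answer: Rational(-6092491, 62832812) ≈ -0.096964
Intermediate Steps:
Add(Mul(-1743, Pow(Add(15441, 1835), -1)), Mul(Function('X')(-31, 25), Pow(-25459, -1))) = Add(Mul(-1743, Pow(Add(15441, 1835), -1)), Mul(Mul(-4, 25), Pow(-25459, -1))) = Add(Mul(-1743, Pow(17276, -1)), Mul(-100, Rational(-1, 25459))) = Add(Mul(-1743, Rational(1, 17276)), Rational(100, 25459)) = Add(Rational(-249, 2468), Rational(100, 25459)) = Rational(-6092491, 62832812)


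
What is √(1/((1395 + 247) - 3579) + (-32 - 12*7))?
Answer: I*√435230341/1937 ≈ 10.77*I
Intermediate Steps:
√(1/((1395 + 247) - 3579) + (-32 - 12*7)) = √(1/(1642 - 3579) + (-32 - 84)) = √(1/(-1937) - 116) = √(-1/1937 - 116) = √(-224693/1937) = I*√435230341/1937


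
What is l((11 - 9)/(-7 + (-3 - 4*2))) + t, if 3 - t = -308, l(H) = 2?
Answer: 313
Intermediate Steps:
t = 311 (t = 3 - 1*(-308) = 3 + 308 = 311)
l((11 - 9)/(-7 + (-3 - 4*2))) + t = 2 + 311 = 313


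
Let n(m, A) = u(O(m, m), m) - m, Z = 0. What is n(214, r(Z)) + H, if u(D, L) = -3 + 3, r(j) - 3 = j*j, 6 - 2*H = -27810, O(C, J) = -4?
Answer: 13694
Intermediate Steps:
H = 13908 (H = 3 - ½*(-27810) = 3 + 13905 = 13908)
r(j) = 3 + j² (r(j) = 3 + j*j = 3 + j²)
u(D, L) = 0
n(m, A) = -m (n(m, A) = 0 - m = -m)
n(214, r(Z)) + H = -1*214 + 13908 = -214 + 13908 = 13694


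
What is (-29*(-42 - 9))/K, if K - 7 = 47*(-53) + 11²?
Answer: -87/139 ≈ -0.62590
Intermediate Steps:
K = -2363 (K = 7 + (47*(-53) + 11²) = 7 + (-2491 + 121) = 7 - 2370 = -2363)
(-29*(-42 - 9))/K = -29*(-42 - 9)/(-2363) = -29*(-51)*(-1/2363) = 1479*(-1/2363) = -87/139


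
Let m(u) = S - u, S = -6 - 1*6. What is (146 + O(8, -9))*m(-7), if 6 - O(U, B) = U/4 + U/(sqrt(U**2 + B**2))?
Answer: -750 + 8*sqrt(145)/29 ≈ -746.68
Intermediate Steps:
S = -12 (S = -6 - 6 = -12)
O(U, B) = 6 - U/4 - U/sqrt(B**2 + U**2) (O(U, B) = 6 - (U/4 + U/(sqrt(U**2 + B**2))) = 6 - (U*(1/4) + U/(sqrt(B**2 + U**2))) = 6 - (U/4 + U/sqrt(B**2 + U**2)) = 6 + (-U/4 - U/sqrt(B**2 + U**2)) = 6 - U/4 - U/sqrt(B**2 + U**2))
m(u) = -12 - u
(146 + O(8, -9))*m(-7) = (146 + (6 - 1/4*8 - 1*8/sqrt((-9)**2 + 8**2)))*(-12 - 1*(-7)) = (146 + (6 - 2 - 1*8/sqrt(81 + 64)))*(-12 + 7) = (146 + (6 - 2 - 1*8/sqrt(145)))*(-5) = (146 + (6 - 2 - 1*8*sqrt(145)/145))*(-5) = (146 + (6 - 2 - 8*sqrt(145)/145))*(-5) = (146 + (4 - 8*sqrt(145)/145))*(-5) = (150 - 8*sqrt(145)/145)*(-5) = -750 + 8*sqrt(145)/29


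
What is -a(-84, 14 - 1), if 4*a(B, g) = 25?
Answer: -25/4 ≈ -6.2500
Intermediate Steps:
a(B, g) = 25/4 (a(B, g) = (¼)*25 = 25/4)
-a(-84, 14 - 1) = -1*25/4 = -25/4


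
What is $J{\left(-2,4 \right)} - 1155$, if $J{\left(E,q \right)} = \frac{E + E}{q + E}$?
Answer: $-1157$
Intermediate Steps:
$J{\left(E,q \right)} = \frac{2 E}{E + q}$
$J{\left(-2,4 \right)} - 1155 = 2 \left(-2\right) \frac{1}{-2 + 4} - 1155 = 2 \left(-2\right) \frac{1}{2} - 1155 = -2 - 1155 = -1157$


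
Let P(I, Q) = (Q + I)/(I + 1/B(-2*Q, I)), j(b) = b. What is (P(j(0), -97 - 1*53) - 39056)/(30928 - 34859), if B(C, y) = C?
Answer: 84056/3931 ≈ 21.383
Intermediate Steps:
P(I, Q) = (I + Q)/(I - 1/(2*Q)) (P(I, Q) = (Q + I)/(I + 1/(-2*Q)) = (I + Q)/(I - 1/(2*Q)))
(P(j(0), -97 - 1*53) - 39056)/(30928 - 34859) = (2*(-97 - 1*53)*(0 + (-97 - 1*53))/(-1 + 2*0*(-97 - 1*53)) - 39056)/(30928 - 34859) = (2*(-97 - 53)*(0 + (-97 - 53))/(-1 + 2*0*(-97 - 53)) - 39056)/(-3931) = (2*(-150)*(0 - 150)/(-1 + 2*0*(-150)) - 39056)*(-1/3931) = (2*(-150)*(-150)/(-1 + 0) - 39056)*(-1/3931) = (2*(-150)*(-150)/(-1) - 39056)*(-1/3931) = (2*(-150)*(-1)*(-150) - 39056)*(-1/3931) = (-45000 - 39056)*(-1/3931) = -84056*(-1/3931) = 84056/3931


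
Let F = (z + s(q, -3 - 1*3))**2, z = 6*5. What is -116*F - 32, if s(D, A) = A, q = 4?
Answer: -66848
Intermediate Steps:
z = 30
F = 576 (F = (30 + (-3 - 1*3))**2 = (30 + (-3 - 3))**2 = (30 - 6)**2 = 24**2 = 576)
-116*F - 32 = -116*576 - 32 = -66816 - 32 = -66848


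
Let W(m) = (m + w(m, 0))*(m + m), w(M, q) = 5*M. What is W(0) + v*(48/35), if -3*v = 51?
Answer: -816/35 ≈ -23.314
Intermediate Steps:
v = -17 (v = -⅓*51 = -17)
W(m) = 12*m² (W(m) = (m + 5*m)*(m + m) = (6*m)*(2*m) = 12*m²)
W(0) + v*(48/35) = 12*0² - 816/35 = 12*0 - 816/35 = 0 - 17*48/35 = 0 - 816/35 = -816/35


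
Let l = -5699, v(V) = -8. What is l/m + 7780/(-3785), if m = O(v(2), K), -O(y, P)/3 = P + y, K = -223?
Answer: -5392451/524601 ≈ -10.279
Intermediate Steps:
O(y, P) = -3*P - 3*y (O(y, P) = -3*(P + y) = -3*P - 3*y)
m = 693 (m = -3*(-223) - 3*(-8) = 669 + 24 = 693)
l/m + 7780/(-3785) = -5699/693 + 7780/(-3785) = -5699*1/693 + 7780*(-1/3785) = -5699/693 - 1556/757 = -5392451/524601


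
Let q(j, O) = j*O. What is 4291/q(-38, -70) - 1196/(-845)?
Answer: 14961/4940 ≈ 3.0285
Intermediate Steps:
q(j, O) = O*j
4291/q(-38, -70) - 1196/(-845) = 4291/((-70*(-38))) - 1196/(-845) = 4291/2660 - 1196*(-1/845) = 4291*(1/2660) + 92/65 = 613/380 + 92/65 = 14961/4940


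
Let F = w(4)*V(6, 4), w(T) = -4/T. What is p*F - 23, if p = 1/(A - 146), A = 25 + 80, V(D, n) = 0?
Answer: -23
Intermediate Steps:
A = 105
p = -1/41 (p = 1/(105 - 146) = 1/(-41) = -1/41 ≈ -0.024390)
F = 0 (F = -4/4*0 = -4*¼*0 = -1*0 = 0)
p*F - 23 = -1/41*0 - 23 = 0 - 23 = -23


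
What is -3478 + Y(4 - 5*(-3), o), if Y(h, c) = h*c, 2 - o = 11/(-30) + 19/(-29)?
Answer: -2975909/870 ≈ -3420.6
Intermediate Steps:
o = 2629/870 (o = 2 - (11/(-30) + 19/(-29)) = 2 - (11*(-1/30) + 19*(-1/29)) = 2 - (-11/30 - 19/29) = 2 - 1*(-889/870) = 2 + 889/870 = 2629/870 ≈ 3.0218)
Y(h, c) = c*h
-3478 + Y(4 - 5*(-3), o) = -3478 + 2629*(4 - 5*(-3))/870 = -3478 + 2629*(4 + 15)/870 = -3478 + (2629/870)*19 = -3478 + 49951/870 = -2975909/870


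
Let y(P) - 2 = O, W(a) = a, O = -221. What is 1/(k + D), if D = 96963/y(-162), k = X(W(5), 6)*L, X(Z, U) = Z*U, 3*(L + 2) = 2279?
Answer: 73/1626969 ≈ 4.4869e-5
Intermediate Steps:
L = 2273/3 (L = -2 + (1/3)*2279 = -2 + 2279/3 = 2273/3 ≈ 757.67)
y(P) = -219 (y(P) = 2 - 221 = -219)
X(Z, U) = U*Z
k = 22730 (k = (6*5)*(2273/3) = 30*(2273/3) = 22730)
D = -32321/73 (D = 96963/(-219) = 96963*(-1/219) = -32321/73 ≈ -442.75)
1/(k + D) = 1/(22730 - 32321/73) = 1/(1626969/73) = 73/1626969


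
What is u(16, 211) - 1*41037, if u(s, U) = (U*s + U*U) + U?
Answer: 7071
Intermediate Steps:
u(s, U) = U + U**2 + U*s (u(s, U) = (U*s + U**2) + U = (U**2 + U*s) + U = U + U**2 + U*s)
u(16, 211) - 1*41037 = 211*(1 + 211 + 16) - 1*41037 = 211*228 - 41037 = 48108 - 41037 = 7071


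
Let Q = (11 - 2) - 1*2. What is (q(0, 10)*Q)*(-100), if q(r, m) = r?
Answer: 0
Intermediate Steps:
Q = 7 (Q = 9 - 2 = 7)
(q(0, 10)*Q)*(-100) = (0*7)*(-100) = 0*(-100) = 0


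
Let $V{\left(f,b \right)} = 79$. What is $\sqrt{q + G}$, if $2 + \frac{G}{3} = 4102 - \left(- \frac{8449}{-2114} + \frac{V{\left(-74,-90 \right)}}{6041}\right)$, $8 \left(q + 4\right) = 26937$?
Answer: $\frac{\sqrt{208370529691841930}}{3648764} \approx 125.1$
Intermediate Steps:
$q = \frac{26905}{8}$ ($q = -4 + \frac{1}{8} \cdot 26937 = -4 + \frac{26937}{8} = \frac{26905}{8} \approx 3363.1$)
$G = \frac{22417952565}{1824382}$ ($G = -6 + 3 \left(4102 - \left(- \frac{8449}{-2114} + \frac{79}{6041}\right)\right) = -6 + 3 \left(4102 - \left(\left(-8449\right) \left(- \frac{1}{2114}\right) + 79 \cdot \frac{1}{6041}\right)\right) = -6 + 3 \left(4102 - \left(\frac{1207}{302} + \frac{79}{6041}\right)\right) = -6 + 3 \left(4102 - \frac{7315345}{1824382}\right) = -6 + 3 \cdot \frac{7476299619}{1824382} = -6 + \frac{22428898857}{1824382} = \frac{22417952565}{1824382} \approx 12288.0$)
$\sqrt{q + G} = \sqrt{\frac{26905}{8} + \frac{22417952565}{1824382}} = \sqrt{\frac{114214309115}{7297528}} = \frac{\sqrt{208370529691841930}}{3648764}$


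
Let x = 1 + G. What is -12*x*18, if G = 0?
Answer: -216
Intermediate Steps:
x = 1 (x = 1 + 0 = 1)
-12*x*18 = -12*1*18 = -12*18 = -216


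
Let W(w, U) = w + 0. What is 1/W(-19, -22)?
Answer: -1/19 ≈ -0.052632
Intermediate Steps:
W(w, U) = w
1/W(-19, -22) = 1/(-19) = -1/19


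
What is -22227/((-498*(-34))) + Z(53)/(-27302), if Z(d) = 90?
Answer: -5964367/4532132 ≈ -1.3160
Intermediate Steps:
-22227/((-498*(-34))) + Z(53)/(-27302) = -22227/((-498*(-34))) + 90/(-27302) = -22227/16932 + 90*(-1/27302) = -22227*1/16932 - 45/13651 = -7409/5644 - 45/13651 = -5964367/4532132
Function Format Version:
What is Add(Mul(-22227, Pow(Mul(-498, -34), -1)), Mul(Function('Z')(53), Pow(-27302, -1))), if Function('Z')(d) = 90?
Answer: Rational(-5964367, 4532132) ≈ -1.3160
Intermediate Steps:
Add(Mul(-22227, Pow(Mul(-498, -34), -1)), Mul(Function('Z')(53), Pow(-27302, -1))) = Add(Mul(-22227, Pow(Mul(-498, -34), -1)), Mul(90, Pow(-27302, -1))) = Add(Mul(-22227, Pow(16932, -1)), Mul(90, Rational(-1, 27302))) = Add(Mul(-22227, Rational(1, 16932)), Rational(-45, 13651)) = Add(Rational(-7409, 5644), Rational(-45, 13651)) = Rational(-5964367, 4532132)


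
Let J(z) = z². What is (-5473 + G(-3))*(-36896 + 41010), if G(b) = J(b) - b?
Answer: -22466554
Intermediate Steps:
G(b) = b² - b
(-5473 + G(-3))*(-36896 + 41010) = (-5473 - 3*(-1 - 3))*(-36896 + 41010) = (-5473 - 3*(-4))*4114 = (-5473 + 12)*4114 = -5461*4114 = -22466554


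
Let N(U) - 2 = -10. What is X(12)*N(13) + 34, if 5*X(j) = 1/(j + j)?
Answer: 509/15 ≈ 33.933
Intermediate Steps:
N(U) = -8 (N(U) = 2 - 10 = -8)
X(j) = 1/(10*j) (X(j) = 1/(5*(j + j)) = 1/(5*((2*j))) = (1/(2*j))/5 = 1/(10*j))
X(12)*N(13) + 34 = ((⅒)/12)*(-8) + 34 = ((⅒)*(1/12))*(-8) + 34 = (1/120)*(-8) + 34 = -1/15 + 34 = 509/15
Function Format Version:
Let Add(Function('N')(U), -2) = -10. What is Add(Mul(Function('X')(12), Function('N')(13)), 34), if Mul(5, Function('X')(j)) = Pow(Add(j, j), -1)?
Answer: Rational(509, 15) ≈ 33.933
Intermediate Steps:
Function('N')(U) = -8 (Function('N')(U) = Add(2, -10) = -8)
Function('X')(j) = Mul(Rational(1, 10), Pow(j, -1)) (Function('X')(j) = Mul(Rational(1, 5), Pow(Add(j, j), -1)) = Mul(Rational(1, 5), Pow(Mul(2, j), -1)) = Mul(Rational(1, 5), Mul(Rational(1, 2), Pow(j, -1))) = Mul(Rational(1, 10), Pow(j, -1)))
Add(Mul(Function('X')(12), Function('N')(13)), 34) = Add(Mul(Mul(Rational(1, 10), Pow(12, -1)), -8), 34) = Add(Mul(Mul(Rational(1, 10), Rational(1, 12)), -8), 34) = Add(Mul(Rational(1, 120), -8), 34) = Add(Rational(-1, 15), 34) = Rational(509, 15)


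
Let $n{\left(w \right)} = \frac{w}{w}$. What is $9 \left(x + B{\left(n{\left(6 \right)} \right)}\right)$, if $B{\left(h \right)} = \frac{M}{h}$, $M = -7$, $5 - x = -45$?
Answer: $387$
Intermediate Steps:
$x = 50$ ($x = 5 - -45 = 5 + 45 = 50$)
$n{\left(w \right)} = 1$
$B{\left(h \right)} = - \frac{7}{h}$
$9 \left(x + B{\left(n{\left(6 \right)} \right)}\right) = 9 \left(50 - \frac{7}{1}\right) = 9 \left(50 - 7\right) = 9 \cdot 43 = 387$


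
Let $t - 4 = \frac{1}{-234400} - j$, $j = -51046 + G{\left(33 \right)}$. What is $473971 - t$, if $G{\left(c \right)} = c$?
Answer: $\frac{99140417601}{234400} \approx 4.2295 \cdot 10^{5}$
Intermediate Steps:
$j = -51013$ ($j = -51046 + 33 = -51013$)
$t = \frac{11958384799}{234400}$ ($t = 4 + \left(\frac{1}{-234400} - -51013\right) = 4 + \left(- \frac{1}{234400} + 51013\right) = 4 + \frac{11957447199}{234400} = \frac{11958384799}{234400} \approx 51017.0$)
$473971 - t = 473971 - \frac{11958384799}{234400} = \frac{99140417601}{234400}$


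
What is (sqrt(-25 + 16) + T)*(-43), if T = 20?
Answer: -860 - 129*I ≈ -860.0 - 129.0*I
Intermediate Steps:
(sqrt(-25 + 16) + T)*(-43) = (sqrt(-25 + 16) + 20)*(-43) = (sqrt(-9) + 20)*(-43) = (3*I + 20)*(-43) = (20 + 3*I)*(-43) = -860 - 129*I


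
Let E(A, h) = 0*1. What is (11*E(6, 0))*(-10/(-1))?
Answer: 0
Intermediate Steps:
E(A, h) = 0
(11*E(6, 0))*(-10/(-1)) = (11*0)*(-10/(-1)) = 0*(-10*(-1)) = 0*10 = 0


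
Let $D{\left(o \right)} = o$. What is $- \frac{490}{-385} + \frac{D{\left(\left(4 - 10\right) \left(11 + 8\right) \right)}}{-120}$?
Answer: $\frac{489}{220} \approx 2.2227$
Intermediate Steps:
$- \frac{490}{-385} + \frac{D{\left(\left(4 - 10\right) \left(11 + 8\right) \right)}}{-120} = - \frac{490}{-385} + \frac{\left(4 - 10\right) \left(11 + 8\right)}{-120} = \left(-490\right) \left(- \frac{1}{385}\right) + \left(-6\right) 19 \left(- \frac{1}{120}\right) = \frac{14}{11} - - \frac{19}{20} = \frac{14}{11} + \frac{19}{20} = \frac{489}{220}$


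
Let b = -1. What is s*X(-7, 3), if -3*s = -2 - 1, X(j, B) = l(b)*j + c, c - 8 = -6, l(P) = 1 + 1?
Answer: -12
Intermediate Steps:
l(P) = 2
c = 2 (c = 8 - 6 = 2)
X(j, B) = 2 + 2*j (X(j, B) = 2*j + 2 = 2 + 2*j)
s = 1 (s = -(-2 - 1)/3 = -1/3*(-3) = 1)
s*X(-7, 3) = 1*(2 + 2*(-7)) = 1*(2 - 14) = 1*(-12) = -12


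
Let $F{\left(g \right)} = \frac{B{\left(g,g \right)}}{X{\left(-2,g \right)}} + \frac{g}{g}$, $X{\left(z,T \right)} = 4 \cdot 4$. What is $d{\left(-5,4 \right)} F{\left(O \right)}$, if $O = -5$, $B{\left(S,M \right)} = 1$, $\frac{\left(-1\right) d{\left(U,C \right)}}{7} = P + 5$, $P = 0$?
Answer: $- \frac{595}{16} \approx -37.188$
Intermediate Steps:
$d{\left(U,C \right)} = -35$ ($d{\left(U,C \right)} = - 7 \left(0 + 5\right) = \left(-7\right) 5 = -35$)
$X{\left(z,T \right)} = 16$
$F{\left(g \right)} = \frac{17}{16}$ ($F{\left(g \right)} = 1 \cdot \frac{1}{16} + \frac{g}{g} = 1 \cdot \frac{1}{16} + 1 = \frac{1}{16} + 1 = \frac{17}{16}$)
$d{\left(-5,4 \right)} F{\left(O \right)} = \left(-35\right) \frac{17}{16} = - \frac{595}{16}$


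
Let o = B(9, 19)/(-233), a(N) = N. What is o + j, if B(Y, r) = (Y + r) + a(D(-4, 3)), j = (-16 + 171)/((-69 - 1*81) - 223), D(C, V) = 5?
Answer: -48424/86909 ≈ -0.55718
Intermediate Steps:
j = -155/373 (j = 155/((-69 - 81) - 223) = 155/(-150 - 223) = 155/(-373) = 155*(-1/373) = -155/373 ≈ -0.41555)
B(Y, r) = 5 + Y + r (B(Y, r) = (Y + r) + 5 = 5 + Y + r)
o = -33/233 (o = (5 + 9 + 19)/(-233) = 33*(-1/233) = -33/233 ≈ -0.14163)
o + j = -33/233 - 155/373 = -48424/86909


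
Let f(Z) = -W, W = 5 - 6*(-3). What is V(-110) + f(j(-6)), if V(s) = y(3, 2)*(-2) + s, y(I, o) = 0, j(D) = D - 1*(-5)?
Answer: -133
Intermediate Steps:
j(D) = 5 + D (j(D) = D + 5 = 5 + D)
W = 23 (W = 5 + 18 = 23)
V(s) = s (V(s) = 0*(-2) + s = 0 + s = s)
f(Z) = -23 (f(Z) = -1*23 = -23)
V(-110) + f(j(-6)) = -110 - 23 = -133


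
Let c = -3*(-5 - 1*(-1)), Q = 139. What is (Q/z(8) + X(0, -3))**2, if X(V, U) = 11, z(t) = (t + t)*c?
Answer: 5067001/36864 ≈ 137.45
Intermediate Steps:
c = 12 (c = -3*(-5 + 1) = -3*(-4) = 12)
z(t) = 24*t (z(t) = (t + t)*12 = (2*t)*12 = 24*t)
(Q/z(8) + X(0, -3))**2 = (139/((24*8)) + 11)**2 = (139/192 + 11)**2 = (2251/192)**2 = 5067001/36864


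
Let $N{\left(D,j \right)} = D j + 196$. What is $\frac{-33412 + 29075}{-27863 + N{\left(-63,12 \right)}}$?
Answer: $\frac{4337}{28423} \approx 0.15259$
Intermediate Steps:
$N{\left(D,j \right)} = 196 + D j$
$\frac{-33412 + 29075}{-27863 + N{\left(-63,12 \right)}} = \frac{-33412 + 29075}{-27863 + \left(196 - 756\right)} = - \frac{4337}{-27863 + \left(196 - 756\right)} = - \frac{4337}{-27863 - 560} = - \frac{4337}{-28423} = \left(-4337\right) \left(- \frac{1}{28423}\right) = \frac{4337}{28423}$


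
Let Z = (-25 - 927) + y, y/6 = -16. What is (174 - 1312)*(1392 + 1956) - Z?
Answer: -3808976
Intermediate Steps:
y = -96 (y = 6*(-16) = -96)
Z = -1048 (Z = (-25 - 927) - 96 = -952 - 96 = -1048)
(174 - 1312)*(1392 + 1956) - Z = (174 - 1312)*(1392 + 1956) - 1*(-1048) = -1138*3348 + 1048 = -3810024 + 1048 = -3808976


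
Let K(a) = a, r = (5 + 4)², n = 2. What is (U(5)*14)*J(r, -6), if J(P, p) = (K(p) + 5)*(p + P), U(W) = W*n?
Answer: -10500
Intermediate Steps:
U(W) = 2*W (U(W) = W*2 = 2*W)
r = 81 (r = 9² = 81)
J(P, p) = (5 + p)*(P + p) (J(P, p) = (p + 5)*(p + P) = (5 + p)*(P + p))
(U(5)*14)*J(r, -6) = ((2*5)*14)*((-6)² + 5*81 + 5*(-6) + 81*(-6)) = (10*14)*(36 + 405 - 30 - 486) = 140*(-75) = -10500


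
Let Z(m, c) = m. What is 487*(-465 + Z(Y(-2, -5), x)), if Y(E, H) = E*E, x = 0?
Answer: -224507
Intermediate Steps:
Y(E, H) = E²
487*(-465 + Z(Y(-2, -5), x)) = 487*(-465 + (-2)²) = 487*(-465 + 4) = 487*(-461) = -224507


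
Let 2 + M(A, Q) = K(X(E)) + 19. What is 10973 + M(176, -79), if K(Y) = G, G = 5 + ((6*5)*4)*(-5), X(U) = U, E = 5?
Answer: 10395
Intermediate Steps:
G = -595 (G = 5 + (30*4)*(-5) = 5 + 120*(-5) = 5 - 600 = -595)
K(Y) = -595
M(A, Q) = -578 (M(A, Q) = -2 + (-595 + 19) = -2 - 576 = -578)
10973 + M(176, -79) = 10973 - 578 = 10395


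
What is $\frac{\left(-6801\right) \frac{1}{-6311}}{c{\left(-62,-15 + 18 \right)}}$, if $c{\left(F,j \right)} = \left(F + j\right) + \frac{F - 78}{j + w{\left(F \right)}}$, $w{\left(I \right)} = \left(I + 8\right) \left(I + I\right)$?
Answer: $- \frac{6508557}{356464213} \approx -0.018259$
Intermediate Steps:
$w{\left(I \right)} = 2 I \left(8 + I\right)$ ($w{\left(I \right)} = \left(8 + I\right) 2 I = 2 I \left(8 + I\right)$)
$c{\left(F,j \right)} = F + j + \frac{-78 + F}{j + 2 F \left(8 + F\right)}$ ($c{\left(F,j \right)} = \left(F + j\right) + \frac{F - 78}{j + 2 F \left(8 + F\right)} = \left(F + j\right) + \frac{-78 + F}{j + 2 F \left(8 + F\right)} = F + j + \frac{-78 + F}{j + 2 F \left(8 + F\right)}$)
$\frac{\left(-6801\right) \frac{1}{-6311}}{c{\left(-62,-15 + 18 \right)}} = \frac{\left(-6801\right) \frac{1}{-6311}}{\frac{1}{\left(-15 + 18\right) + 2 \left(-62\right) \left(8 - 62\right)} \left(-78 - 62 + \left(-15 + 18\right)^{2} - 62 \left(-15 + 18\right) + 2 \left(-62\right)^{2} \left(8 - 62\right) + 2 \left(-62\right) \left(-15 + 18\right) \left(8 - 62\right)\right)} = \frac{\left(-6801\right) \left(- \frac{1}{6311}\right)}{\frac{1}{3 + 2 \left(-62\right) \left(-54\right)} \left(-78 - 62 + 3^{2} - 186 + 2 \cdot 3844 \left(-54\right) + 2 \left(-62\right) 3 \left(-54\right)\right)} = \frac{6801}{6311 \frac{-78 - 62 + 9 - 186 - 415152 + 20088}{3 + 6696}} = \frac{6801}{6311 \cdot \frac{1}{6699} \left(-395381\right)} = \frac{6801}{6311 \left(- \frac{56483}{957}\right)} = \frac{6801}{6311} \left(- \frac{957}{56483}\right) = - \frac{6508557}{356464213}$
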